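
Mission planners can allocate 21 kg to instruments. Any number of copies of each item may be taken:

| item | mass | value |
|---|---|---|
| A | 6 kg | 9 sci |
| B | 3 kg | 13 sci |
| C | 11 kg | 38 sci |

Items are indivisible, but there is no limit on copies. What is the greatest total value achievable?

Best value-per-unit is B at 13/3, and filling with it alone uses mass 7×3=21. No mix of the others beats 7×13 = 91.

91 sci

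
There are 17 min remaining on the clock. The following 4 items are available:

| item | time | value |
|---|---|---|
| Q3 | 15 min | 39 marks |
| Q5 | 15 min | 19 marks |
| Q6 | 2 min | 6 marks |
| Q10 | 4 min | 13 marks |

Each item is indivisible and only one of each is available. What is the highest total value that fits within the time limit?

This is a 0/1 knapsack; check combinations near the capacity.
- Q3+Q6: time 15+2=17, value 39+6=45
- Q3: time 15, value 39
- Q5+Q6: time 15+2=17, value 19+6=25
- Q6+Q10: time 2+4=6, value 6+13=19
Best: 45 marks.

45 marks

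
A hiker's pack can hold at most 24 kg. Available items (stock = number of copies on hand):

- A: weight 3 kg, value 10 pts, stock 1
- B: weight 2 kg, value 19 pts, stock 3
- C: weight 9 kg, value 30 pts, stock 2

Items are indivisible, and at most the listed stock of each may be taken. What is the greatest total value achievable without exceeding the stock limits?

Top feasible selections:
- 3×B + 2×C: weight 24, value 117
- 2×B + 2×C: weight 22, value 98
Best: 117 pts.

117 pts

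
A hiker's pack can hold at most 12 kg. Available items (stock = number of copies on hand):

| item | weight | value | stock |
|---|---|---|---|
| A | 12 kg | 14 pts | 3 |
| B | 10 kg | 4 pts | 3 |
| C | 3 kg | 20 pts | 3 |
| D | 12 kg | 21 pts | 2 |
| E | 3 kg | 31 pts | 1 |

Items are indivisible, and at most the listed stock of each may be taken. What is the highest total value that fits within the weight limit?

91 pts

Best selections within weight 12 and stock limits:
- 3×C + 1×E: weight 12, value 91
- 2×C + 1×E: weight 9, value 71
- 3×C: weight 9, value 60
Best: 91 pts.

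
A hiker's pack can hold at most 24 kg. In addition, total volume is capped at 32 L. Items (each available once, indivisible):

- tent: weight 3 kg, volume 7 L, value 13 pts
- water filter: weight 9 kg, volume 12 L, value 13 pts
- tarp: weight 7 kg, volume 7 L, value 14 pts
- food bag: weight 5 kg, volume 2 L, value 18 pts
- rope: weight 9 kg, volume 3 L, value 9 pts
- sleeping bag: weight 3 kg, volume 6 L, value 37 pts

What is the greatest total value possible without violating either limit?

82 pts

Feasible sets respecting both limits:
- tent+tarp+food bag+sleeping bag: weight 18, volume 22, value 82
- water filter+tarp+food bag+sleeping bag: weight 24, volume 27, value 82
- tent+water filter+food bag+sleeping bag: weight 20, volume 27, value 81
- tarp+food bag+rope+sleeping bag: weight 24, volume 18, value 78
Best: 82 pts.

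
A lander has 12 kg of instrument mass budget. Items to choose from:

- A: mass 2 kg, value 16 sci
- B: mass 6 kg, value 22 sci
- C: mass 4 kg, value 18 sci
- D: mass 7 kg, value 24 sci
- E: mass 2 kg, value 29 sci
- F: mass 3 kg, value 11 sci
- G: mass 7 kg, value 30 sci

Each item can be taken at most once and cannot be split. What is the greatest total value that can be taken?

Check high-value combinations within 12 kg:
- A+E+G: mass 2+2+7=11, value 16+29+30=75
- A+C+E+F: mass 2+4+2+3=11, value 16+18+29+11=74
- E+F+G: mass 2+3+7=12, value 29+11+30=70
- A+D+E: mass 2+7+2=11, value 16+24+29=69
- B+C+E: mass 6+4+2=12, value 22+18+29=69
Best: 75 sci.

75 sci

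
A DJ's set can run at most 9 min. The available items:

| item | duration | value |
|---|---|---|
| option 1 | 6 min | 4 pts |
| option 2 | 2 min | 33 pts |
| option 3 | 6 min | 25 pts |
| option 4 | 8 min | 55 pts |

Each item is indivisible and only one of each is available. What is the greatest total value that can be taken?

Check high-value combinations within 9 min:
- option 2+option 3: duration 2+6=8, value 33+25=58
- option 4: duration 8, value 55
- option 1+option 2: duration 6+2=8, value 4+33=37
- option 2: duration 2, value 33
- option 3: duration 6, value 25
Best: 58 pts.

58 pts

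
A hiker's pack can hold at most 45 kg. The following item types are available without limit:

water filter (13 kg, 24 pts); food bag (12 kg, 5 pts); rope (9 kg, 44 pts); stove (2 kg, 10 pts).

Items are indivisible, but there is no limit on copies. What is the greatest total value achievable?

224 pts

Best value-per-unit is stove at 10/2; filling with it alone gives 22×10 = 220.
Optimal mix: 1×rope + 18×stove → weight 45, value 224.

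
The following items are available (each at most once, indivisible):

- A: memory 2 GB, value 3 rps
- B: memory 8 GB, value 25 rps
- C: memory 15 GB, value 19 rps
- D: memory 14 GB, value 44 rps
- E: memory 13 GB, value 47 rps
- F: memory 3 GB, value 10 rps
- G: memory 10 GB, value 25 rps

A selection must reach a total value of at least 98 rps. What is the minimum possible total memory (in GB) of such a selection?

Subsets with value ≥ 98, sorted by total memory:
- D+E+F: memory 30, value 101
- A+D+E+F: memory 32, value 104
- A+B+E+G: memory 33, value 100
Minimum memory: 30 GB.

30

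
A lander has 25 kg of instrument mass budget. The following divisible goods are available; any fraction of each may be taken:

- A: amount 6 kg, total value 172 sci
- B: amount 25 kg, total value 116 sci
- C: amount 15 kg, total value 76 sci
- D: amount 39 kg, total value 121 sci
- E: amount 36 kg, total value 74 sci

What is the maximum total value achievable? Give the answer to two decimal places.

266.56

Take in order of value per unit:
- A (172/6 per unit): all 6 → value 172, running total 172.00
- C (76/15 per unit): all 15 → value 76, running total 248.00
- B (116/25 per unit): 4 of 25 → value 4×116/25 = 18.5600, running total 266.56
Total 266.56.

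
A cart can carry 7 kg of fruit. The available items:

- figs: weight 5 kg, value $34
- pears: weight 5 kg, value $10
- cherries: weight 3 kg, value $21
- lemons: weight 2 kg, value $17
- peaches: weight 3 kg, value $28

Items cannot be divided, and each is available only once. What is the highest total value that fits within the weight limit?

This is a 0/1 knapsack; check combinations near the capacity.
- figs+lemons: weight 5+2=7, value 34+17=51
- cherries+peaches: weight 3+3=6, value 21+28=49
- lemons+peaches: weight 2+3=5, value 17+28=45
- cherries+lemons: weight 3+2=5, value 21+17=38
Best: $51.

$51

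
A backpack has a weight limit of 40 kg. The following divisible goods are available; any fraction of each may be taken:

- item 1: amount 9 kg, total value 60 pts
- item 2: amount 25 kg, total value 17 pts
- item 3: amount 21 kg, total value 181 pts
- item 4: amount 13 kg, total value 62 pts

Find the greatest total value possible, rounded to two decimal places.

Take in order of value per unit:
- item 3 (181/21 per unit): all 21 → value 181, running total 181.00
- item 1 (60/9 per unit): all 9 → value 60, running total 241.00
- item 4 (62/13 per unit): 10 of 13 → value 10×62/13 = 47.6923, running total 288.69
Total 288.69.

288.69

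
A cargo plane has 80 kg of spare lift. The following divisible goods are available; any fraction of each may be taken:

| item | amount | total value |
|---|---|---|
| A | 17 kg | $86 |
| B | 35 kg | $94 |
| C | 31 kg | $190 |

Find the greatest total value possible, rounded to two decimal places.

361.94

Take in order of value per unit:
- C (190/31 per unit): all 31 → value 190, running total 190.00
- A (86/17 per unit): all 17 → value 86, running total 276.00
- B (94/35 per unit): 32 of 35 → value 32×94/35 = 85.9429, running total 361.94
Total 361.94.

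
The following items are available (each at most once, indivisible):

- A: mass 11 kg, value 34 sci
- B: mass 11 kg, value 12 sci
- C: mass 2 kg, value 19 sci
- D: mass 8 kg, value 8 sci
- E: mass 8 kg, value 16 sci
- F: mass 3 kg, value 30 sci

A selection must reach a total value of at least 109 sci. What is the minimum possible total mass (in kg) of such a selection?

35

Subsets with value ≥ 109, sorted by total mass:
- A+B+C+E+F: mass 35, value 111
- A+B+C+D+E+F: mass 43, value 119
Minimum mass: 35 kg.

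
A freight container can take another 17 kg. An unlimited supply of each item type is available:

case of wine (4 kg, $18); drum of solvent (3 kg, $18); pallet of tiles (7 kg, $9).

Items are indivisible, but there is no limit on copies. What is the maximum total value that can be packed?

Best value-per-unit is drum of solvent at 18/3; filling with it alone gives 5×18 = 90.
Optimal mix: 2×case of wine + 3×drum of solvent → weight 17, value 90.

$90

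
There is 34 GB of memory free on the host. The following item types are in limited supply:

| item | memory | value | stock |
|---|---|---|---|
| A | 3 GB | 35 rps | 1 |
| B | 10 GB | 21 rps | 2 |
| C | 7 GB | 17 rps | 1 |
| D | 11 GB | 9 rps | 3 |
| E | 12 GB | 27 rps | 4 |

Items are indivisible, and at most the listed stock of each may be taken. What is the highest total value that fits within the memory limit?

106 rps

Best selections within memory 34 and stock limits:
- 1×A + 1×C + 2×E: memory 34, value 106
- 1×A + 1×B + 1×C + 1×E: memory 32, value 100
Best: 106 rps.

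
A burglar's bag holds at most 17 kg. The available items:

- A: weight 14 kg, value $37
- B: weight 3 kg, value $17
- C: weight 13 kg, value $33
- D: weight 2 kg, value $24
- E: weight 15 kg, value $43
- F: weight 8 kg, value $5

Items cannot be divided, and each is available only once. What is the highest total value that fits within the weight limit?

$67

Check high-value combinations within 17 kg:
- D+E: weight 2+15=17, value 24+43=67
- A+D: weight 14+2=16, value 37+24=61
- C+D: weight 13+2=15, value 33+24=57
- A+B: weight 14+3=17, value 37+17=54
Best: $67.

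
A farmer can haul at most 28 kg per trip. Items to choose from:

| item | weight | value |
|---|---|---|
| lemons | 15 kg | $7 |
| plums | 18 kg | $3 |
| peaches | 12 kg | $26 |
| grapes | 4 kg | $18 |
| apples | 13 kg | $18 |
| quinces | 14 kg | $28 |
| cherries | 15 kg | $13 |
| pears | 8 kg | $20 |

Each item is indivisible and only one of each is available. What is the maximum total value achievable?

$66

This is a 0/1 knapsack; check combinations near the capacity.
- grapes+quinces+pears: weight 4+14+8=26, value 18+28+20=66
- peaches+grapes+pears: weight 12+4+8=24, value 26+18+20=64
- grapes+apples+pears: weight 4+13+8=25, value 18+18+20=56
- peaches+quinces: weight 12+14=26, value 26+28=54
- grapes+cherries+pears: weight 4+15+8=27, value 18+13+20=51
Best: $66.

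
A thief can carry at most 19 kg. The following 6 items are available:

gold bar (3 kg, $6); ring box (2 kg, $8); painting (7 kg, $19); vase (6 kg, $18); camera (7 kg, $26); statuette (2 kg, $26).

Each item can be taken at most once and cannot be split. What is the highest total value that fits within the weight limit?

Check high-value combinations within 19 kg:
- ring box+painting+camera+statuette: weight 2+7+7+2=18, value 8+19+26+26=79
- ring box+vase+camera+statuette: weight 2+6+7+2=17, value 8+18+26+26=78
- gold bar+painting+camera+statuette: weight 3+7+7+2=19, value 6+19+26+26=77
- gold bar+vase+camera+statuette: weight 3+6+7+2=18, value 6+18+26+26=76
- painting+camera+statuette: weight 7+7+2=16, value 19+26+26=71
Best: $79.

$79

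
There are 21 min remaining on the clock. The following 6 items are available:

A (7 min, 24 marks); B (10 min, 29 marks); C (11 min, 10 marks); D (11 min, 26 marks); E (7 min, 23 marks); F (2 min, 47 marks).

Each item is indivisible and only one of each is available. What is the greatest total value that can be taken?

100 marks

This is a 0/1 knapsack; check combinations near the capacity.
- A+B+F: time 7+10+2=19, value 24+29+47=100
- B+E+F: time 10+7+2=19, value 29+23+47=99
- A+D+F: time 7+11+2=20, value 24+26+47=97
- D+E+F: time 11+7+2=20, value 26+23+47=96
- A+E+F: time 7+7+2=16, value 24+23+47=94
Best: 100 marks.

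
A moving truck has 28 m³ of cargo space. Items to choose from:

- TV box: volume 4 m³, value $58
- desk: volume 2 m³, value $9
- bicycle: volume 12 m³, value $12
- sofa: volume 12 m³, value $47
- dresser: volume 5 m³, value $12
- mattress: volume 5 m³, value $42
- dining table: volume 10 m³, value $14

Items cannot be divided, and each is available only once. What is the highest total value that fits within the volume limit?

Check high-value combinations within 28 m³:
- TV box+desk+sofa+dresser+mattress: volume 4+2+12+5+5=28, value 58+9+47+12+42=168
- TV box+sofa+dresser+mattress: volume 4+12+5+5=26, value 58+47+12+42=159
- TV box+desk+sofa+mattress: volume 4+2+12+5=23, value 58+9+47+42=156
- TV box+sofa+mattress: volume 4+12+5=21, value 58+47+42=147
Best: $168.

$168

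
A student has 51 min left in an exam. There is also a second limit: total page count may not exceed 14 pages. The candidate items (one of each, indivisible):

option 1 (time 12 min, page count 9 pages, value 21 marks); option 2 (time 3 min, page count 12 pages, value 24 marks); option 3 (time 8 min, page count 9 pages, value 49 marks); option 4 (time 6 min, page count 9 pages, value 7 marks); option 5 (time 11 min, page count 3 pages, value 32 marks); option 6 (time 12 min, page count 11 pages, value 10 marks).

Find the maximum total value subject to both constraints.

81 marks

Feasible sets respecting both limits:
- option 3+option 5: time 19, page count 12, value 81
- option 1+option 5: time 23, page count 12, value 53
- option 3: time 8, page count 9, value 49
- option 5+option 6: time 23, page count 14, value 42
Best: 81 marks.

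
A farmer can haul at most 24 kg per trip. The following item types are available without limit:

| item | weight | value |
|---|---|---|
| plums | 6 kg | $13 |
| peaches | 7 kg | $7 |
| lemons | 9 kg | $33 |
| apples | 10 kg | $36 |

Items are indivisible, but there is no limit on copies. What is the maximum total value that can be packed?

$79

Best value-per-unit is lemons at 33/9; filling with it alone gives 2×33 = 66.
Optimal mix: 1×plums + 2×lemons → weight 24, value 79.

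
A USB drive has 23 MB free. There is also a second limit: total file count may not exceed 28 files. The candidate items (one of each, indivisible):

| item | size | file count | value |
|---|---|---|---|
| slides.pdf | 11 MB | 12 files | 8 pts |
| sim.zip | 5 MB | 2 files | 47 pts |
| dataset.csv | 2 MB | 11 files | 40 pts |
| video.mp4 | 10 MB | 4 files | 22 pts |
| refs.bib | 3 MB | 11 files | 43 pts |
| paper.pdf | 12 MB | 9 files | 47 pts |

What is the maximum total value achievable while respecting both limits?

152 pts

Feasible sets respecting both limits:
- sim.zip+dataset.csv+video.mp4+refs.bib: size 20, file count 28, value 152
- sim.zip+refs.bib+paper.pdf: size 20, file count 22, value 137
- sim.zip+dataset.csv+paper.pdf: size 19, file count 22, value 134
Best: 152 pts.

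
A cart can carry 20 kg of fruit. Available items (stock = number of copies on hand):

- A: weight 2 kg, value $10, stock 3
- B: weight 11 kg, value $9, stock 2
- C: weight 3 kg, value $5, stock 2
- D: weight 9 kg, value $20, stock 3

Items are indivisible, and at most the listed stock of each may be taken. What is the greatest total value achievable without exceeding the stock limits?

$55

Best selections within weight 20 and stock limits:
- 3×A + 1×C + 1×D: weight 18, value 55
- 3×A + 1×D: weight 15, value 50
Best: $55.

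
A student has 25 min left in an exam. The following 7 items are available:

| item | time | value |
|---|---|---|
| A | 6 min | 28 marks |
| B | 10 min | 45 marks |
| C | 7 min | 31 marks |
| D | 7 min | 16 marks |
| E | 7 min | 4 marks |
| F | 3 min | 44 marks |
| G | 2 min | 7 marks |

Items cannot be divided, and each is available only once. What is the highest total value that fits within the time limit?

127 marks

This is a 0/1 knapsack; check combinations near the capacity.
- B+C+F+G: time 10+7+3+2=22, value 45+31+44+7=127
- A+C+D+F+G: time 6+7+7+3+2=25, value 28+31+16+44+7=126
- A+B+F+G: time 6+10+3+2=21, value 28+45+44+7=124
Best: 127 marks.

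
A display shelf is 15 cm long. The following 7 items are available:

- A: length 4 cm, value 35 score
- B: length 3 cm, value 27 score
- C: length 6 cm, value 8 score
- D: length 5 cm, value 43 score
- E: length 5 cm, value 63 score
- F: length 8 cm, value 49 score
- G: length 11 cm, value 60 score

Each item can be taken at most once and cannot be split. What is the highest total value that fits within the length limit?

141 score

Check high-value combinations within 15 cm:
- A+D+E: length 4+5+5=14, value 35+43+63=141
- B+D+E: length 3+5+5=13, value 27+43+63=133
- A+B+E: length 4+3+5=12, value 35+27+63=125
- E+F: length 5+8=13, value 63+49=112
- A+B+F: length 4+3+8=15, value 35+27+49=111
Best: 141 score.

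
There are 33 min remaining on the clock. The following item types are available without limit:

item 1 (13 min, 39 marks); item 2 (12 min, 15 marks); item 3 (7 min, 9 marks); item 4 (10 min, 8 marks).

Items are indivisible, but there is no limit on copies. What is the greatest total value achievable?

Best value-per-unit is item 1 at 39/13; filling with it alone gives 2×39 = 78.
Optimal mix: 2×item 1 + 1×item 3 → time 33, value 87.

87 marks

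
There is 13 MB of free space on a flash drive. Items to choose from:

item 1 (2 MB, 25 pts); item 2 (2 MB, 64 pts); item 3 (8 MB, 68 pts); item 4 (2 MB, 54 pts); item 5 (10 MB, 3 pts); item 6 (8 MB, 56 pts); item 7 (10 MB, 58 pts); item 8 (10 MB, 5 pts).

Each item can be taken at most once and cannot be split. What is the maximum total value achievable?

Check high-value combinations within 13 MB:
- item 2+item 3+item 4: size 2+8+2=12, value 64+68+54=186
- item 2+item 4+item 6: size 2+2+8=12, value 64+54+56=174
- item 1+item 2+item 3: size 2+2+8=12, value 25+64+68=157
Best: 186 pts.

186 pts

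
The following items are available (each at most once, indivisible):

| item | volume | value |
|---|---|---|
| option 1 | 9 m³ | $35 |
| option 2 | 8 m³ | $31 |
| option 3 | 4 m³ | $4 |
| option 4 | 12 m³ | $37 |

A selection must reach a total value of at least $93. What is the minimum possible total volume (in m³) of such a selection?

Subsets with value ≥ 93, sorted by total volume:
- option 1+option 2+option 4: volume 29, value 103
- option 1+option 2+option 3+option 4: volume 33, value 107
Minimum volume: 29 m³.

29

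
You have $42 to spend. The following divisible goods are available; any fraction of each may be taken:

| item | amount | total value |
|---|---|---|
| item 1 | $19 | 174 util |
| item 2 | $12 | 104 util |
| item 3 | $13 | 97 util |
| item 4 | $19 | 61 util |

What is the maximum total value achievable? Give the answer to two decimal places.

360.08

Take in order of value per unit:
- item 1 (174/19 per unit): all 19 → value 174, running total 174.00
- item 2 (104/12 per unit): all 12 → value 104, running total 278.00
- item 3 (97/13 per unit): 11 of 13 → value 11×97/13 = 82.0769, running total 360.08
Total 360.08.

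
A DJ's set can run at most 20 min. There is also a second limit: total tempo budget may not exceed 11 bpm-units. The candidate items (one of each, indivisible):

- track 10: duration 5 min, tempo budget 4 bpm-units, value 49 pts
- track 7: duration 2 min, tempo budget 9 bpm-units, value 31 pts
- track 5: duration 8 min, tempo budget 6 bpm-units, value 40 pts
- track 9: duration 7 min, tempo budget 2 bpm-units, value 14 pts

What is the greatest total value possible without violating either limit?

89 pts

Feasible sets respecting both limits:
- track 10+track 5: duration 13, tempo budget 10, value 89
- track 10+track 9: duration 12, tempo budget 6, value 63
- track 5+track 9: duration 15, tempo budget 8, value 54
- track 10: duration 5, tempo budget 4, value 49
Best: 89 pts.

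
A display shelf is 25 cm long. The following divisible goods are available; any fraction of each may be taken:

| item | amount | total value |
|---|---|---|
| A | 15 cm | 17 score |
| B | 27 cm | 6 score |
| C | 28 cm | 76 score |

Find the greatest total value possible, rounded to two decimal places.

Take in order of value per unit:
- C (76/28 per unit): 25 of 28 → value 25×76/28 = 67.8571, running total 67.86
Total 67.86.

67.86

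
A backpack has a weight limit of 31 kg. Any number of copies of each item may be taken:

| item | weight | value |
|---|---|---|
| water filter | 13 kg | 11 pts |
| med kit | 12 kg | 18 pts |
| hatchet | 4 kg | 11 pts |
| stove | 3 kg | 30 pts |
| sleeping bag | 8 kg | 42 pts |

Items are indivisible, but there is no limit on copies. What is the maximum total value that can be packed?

Best value-per-unit is stove at 30/3, and filling with it alone uses weight 10×3=30. No mix of the others beats 10×30 = 300.

300 pts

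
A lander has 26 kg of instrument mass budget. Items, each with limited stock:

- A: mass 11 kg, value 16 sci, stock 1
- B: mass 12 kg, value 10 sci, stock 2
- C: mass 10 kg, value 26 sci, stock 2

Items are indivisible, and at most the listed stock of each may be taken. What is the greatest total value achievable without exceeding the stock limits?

52 sci

Top feasible selections:
- 2×C: mass 20, value 52
- 1×A + 1×C: mass 21, value 42
Best: 52 sci.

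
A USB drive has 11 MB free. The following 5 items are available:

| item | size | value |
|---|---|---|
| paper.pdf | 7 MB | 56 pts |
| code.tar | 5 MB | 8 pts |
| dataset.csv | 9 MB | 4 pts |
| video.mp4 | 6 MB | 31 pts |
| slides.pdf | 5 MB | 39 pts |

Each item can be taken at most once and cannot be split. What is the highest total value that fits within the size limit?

70 pts

Check high-value combinations within 11 MB:
- video.mp4+slides.pdf: size 6+5=11, value 31+39=70
- paper.pdf: size 7, value 56
- code.tar+slides.pdf: size 5+5=10, value 8+39=47
- slides.pdf: size 5, value 39
Best: 70 pts.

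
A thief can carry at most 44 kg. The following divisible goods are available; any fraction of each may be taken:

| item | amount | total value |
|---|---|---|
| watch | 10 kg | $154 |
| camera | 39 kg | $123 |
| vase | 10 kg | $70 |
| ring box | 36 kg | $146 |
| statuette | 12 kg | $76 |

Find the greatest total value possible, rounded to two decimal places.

Take in order of value per unit:
- watch (154/10 per unit): all 10 → value 154, running total 154.00
- vase (70/10 per unit): all 10 → value 70, running total 224.00
- statuette (76/12 per unit): all 12 → value 76, running total 300.00
- ring box (146/36 per unit): 12 of 36 → value 12×146/36 = 48.6667, running total 348.67
Total 348.67.

348.67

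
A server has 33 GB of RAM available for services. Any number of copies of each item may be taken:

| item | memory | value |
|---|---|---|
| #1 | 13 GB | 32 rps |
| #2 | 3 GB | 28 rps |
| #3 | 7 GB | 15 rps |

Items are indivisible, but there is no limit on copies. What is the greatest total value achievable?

Best value-per-unit is #2 at 28/3, and filling with it alone uses memory 11×3=33. No mix of the others beats 11×28 = 308.

308 rps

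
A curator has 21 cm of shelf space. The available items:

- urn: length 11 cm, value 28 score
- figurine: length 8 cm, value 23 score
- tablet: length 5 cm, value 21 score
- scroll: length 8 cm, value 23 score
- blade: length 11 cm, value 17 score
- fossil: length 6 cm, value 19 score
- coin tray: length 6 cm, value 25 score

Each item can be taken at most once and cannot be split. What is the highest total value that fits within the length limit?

Check high-value combinations within 21 cm:
- figurine+tablet+coin tray: length 8+5+6=19, value 23+21+25=69
- tablet+scroll+coin tray: length 5+8+6=19, value 21+23+25=69
- figurine+fossil+coin tray: length 8+6+6=20, value 23+19+25=67
- scroll+fossil+coin tray: length 8+6+6=20, value 23+19+25=67
Best: 69 score.

69 score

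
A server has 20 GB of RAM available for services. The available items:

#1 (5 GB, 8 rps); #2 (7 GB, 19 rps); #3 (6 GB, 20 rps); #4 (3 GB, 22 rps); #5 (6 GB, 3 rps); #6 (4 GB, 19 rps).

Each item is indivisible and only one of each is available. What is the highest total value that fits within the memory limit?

This is a 0/1 knapsack; check combinations near the capacity.
- #2+#3+#4+#6: memory 7+6+3+4=20, value 19+20+22+19=80
- #1+#3+#4+#6: memory 5+6+3+4=18, value 8+20+22+19=69
- #1+#2+#4+#6: memory 5+7+3+4=19, value 8+19+22+19=68
- #3+#4+#5+#6: memory 6+3+6+4=19, value 20+22+3+19=64
- #2+#4+#5+#6: memory 7+3+6+4=20, value 19+22+3+19=63
Best: 80 rps.

80 rps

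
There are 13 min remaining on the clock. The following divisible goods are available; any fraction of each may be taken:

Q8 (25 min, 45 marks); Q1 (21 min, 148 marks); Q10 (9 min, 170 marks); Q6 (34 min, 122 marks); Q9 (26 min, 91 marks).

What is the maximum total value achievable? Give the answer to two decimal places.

Take in order of value per unit:
- Q10 (170/9 per unit): all 9 → value 170, running total 170.00
- Q1 (148/21 per unit): 4 of 21 → value 4×148/21 = 28.1905, running total 198.19
Total 198.19.

198.19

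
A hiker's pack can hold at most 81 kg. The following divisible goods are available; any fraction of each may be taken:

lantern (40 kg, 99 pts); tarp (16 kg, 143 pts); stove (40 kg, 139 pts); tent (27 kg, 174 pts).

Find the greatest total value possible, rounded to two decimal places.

449.05

Take in order of value per unit:
- tarp (143/16 per unit): all 16 → value 143, running total 143.00
- tent (174/27 per unit): all 27 → value 174, running total 317.00
- stove (139/40 per unit): 38 of 40 → value 38×139/40 = 132.0500, running total 449.05
Total 449.05.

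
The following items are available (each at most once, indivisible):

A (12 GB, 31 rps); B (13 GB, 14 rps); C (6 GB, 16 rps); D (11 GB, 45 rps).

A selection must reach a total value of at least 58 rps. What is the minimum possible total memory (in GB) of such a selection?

17

Subsets with value ≥ 58, sorted by total memory:
- C+D: memory 17, value 61
- A+D: memory 23, value 76
- B+D: memory 24, value 59
Minimum memory: 17 GB.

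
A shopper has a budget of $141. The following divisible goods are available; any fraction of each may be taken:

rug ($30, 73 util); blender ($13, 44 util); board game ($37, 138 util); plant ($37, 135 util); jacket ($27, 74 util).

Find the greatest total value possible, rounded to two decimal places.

456.70

Take in order of value per unit:
- board game (138/37 per unit): all 37 → value 138, running total 138.00
- plant (135/37 per unit): all 37 → value 135, running total 273.00
- blender (44/13 per unit): all 13 → value 44, running total 317.00
- jacket (74/27 per unit): all 27 → value 74, running total 391.00
- rug (73/30 per unit): 27 of 30 → value 27×73/30 = 65.7000, running total 456.70
Total 456.70.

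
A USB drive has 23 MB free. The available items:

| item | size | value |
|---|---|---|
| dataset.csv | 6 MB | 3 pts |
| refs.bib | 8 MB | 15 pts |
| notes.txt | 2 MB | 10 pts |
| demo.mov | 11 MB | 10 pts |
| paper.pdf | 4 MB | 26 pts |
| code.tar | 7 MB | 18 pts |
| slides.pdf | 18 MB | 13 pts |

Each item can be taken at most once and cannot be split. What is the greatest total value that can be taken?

69 pts

Check high-value combinations within 23 MB:
- refs.bib+notes.txt+paper.pdf+code.tar: size 8+2+4+7=21, value 15+10+26+18=69
- refs.bib+paper.pdf+code.tar: size 8+4+7=19, value 15+26+18=59
- dataset.csv+notes.txt+paper.pdf+code.tar: size 6+2+4+7=19, value 3+10+26+18=57
Best: 69 pts.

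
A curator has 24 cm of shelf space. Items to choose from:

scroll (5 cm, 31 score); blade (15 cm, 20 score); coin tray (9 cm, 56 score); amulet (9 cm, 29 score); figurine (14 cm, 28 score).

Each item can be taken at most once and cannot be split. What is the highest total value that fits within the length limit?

Check high-value combinations within 24 cm:
- scroll+coin tray+amulet: length 5+9+9=23, value 31+56+29=116
- scroll+coin tray: length 5+9=14, value 31+56=87
- coin tray+amulet: length 9+9=18, value 56+29=85
- coin tray+figurine: length 9+14=23, value 56+28=84
- blade+coin tray: length 15+9=24, value 20+56=76
Best: 116 score.

116 score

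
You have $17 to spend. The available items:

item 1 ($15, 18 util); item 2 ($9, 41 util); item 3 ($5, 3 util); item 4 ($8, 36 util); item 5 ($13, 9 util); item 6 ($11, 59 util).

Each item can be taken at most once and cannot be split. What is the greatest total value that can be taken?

77 util

Check high-value combinations within $17:
- item 2+item 4: cost 9+8=17, value 41+36=77
- item 3+item 6: cost 5+11=16, value 3+59=62
- item 6: cost 11, value 59
- item 2+item 3: cost 9+5=14, value 41+3=44
Best: 77 util.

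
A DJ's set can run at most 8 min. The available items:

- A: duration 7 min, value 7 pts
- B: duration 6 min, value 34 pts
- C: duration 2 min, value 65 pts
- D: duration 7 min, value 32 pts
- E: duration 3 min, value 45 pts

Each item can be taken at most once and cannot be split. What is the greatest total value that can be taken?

110 pts

Check high-value combinations within 8 min:
- C+E: duration 2+3=5, value 65+45=110
- B+C: duration 6+2=8, value 34+65=99
- C: duration 2, value 65
Best: 110 pts.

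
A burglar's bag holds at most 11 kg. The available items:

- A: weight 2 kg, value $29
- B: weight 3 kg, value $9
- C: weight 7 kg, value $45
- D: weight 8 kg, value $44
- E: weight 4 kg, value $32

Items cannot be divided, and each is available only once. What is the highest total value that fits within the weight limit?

$77

This is a 0/1 knapsack; check combinations near the capacity.
- C+E: weight 7+4=11, value 45+32=77
- A+C: weight 2+7=9, value 29+45=74
- A+D: weight 2+8=10, value 29+44=73
- A+B+E: weight 2+3+4=9, value 29+9+32=70
- A+E: weight 2+4=6, value 29+32=61
Best: $77.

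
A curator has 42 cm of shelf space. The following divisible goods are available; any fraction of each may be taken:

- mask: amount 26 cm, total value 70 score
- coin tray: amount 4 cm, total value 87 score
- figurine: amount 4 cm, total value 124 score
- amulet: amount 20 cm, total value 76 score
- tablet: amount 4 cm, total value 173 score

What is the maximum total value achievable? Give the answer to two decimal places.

486.92

Take in order of value per unit:
- tablet (173/4 per unit): all 4 → value 173, running total 173.00
- figurine (124/4 per unit): all 4 → value 124, running total 297.00
- coin tray (87/4 per unit): all 4 → value 87, running total 384.00
- amulet (76/20 per unit): all 20 → value 76, running total 460.00
- mask (70/26 per unit): 10 of 26 → value 10×70/26 = 26.9231, running total 486.92
Total 486.92.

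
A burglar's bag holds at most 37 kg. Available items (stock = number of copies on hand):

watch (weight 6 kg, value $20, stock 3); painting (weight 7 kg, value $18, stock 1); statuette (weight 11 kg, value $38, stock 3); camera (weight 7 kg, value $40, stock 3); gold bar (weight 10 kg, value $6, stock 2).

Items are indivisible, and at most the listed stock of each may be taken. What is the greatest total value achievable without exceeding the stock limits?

Top feasible selections:
- 2×watch + 3×camera: weight 33, value 160
- 1×statuette + 3×camera: weight 32, value 158
- 1×watch + 1×painting + 3×camera: weight 34, value 158
- 2×watch + 1×statuette + 2×camera: weight 37, value 158
Best: $160.

$160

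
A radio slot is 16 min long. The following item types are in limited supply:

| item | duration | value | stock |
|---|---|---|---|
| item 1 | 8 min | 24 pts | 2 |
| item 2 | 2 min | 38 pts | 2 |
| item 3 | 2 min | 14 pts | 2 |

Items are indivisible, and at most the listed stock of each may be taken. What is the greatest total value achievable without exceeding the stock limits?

Best selections within duration 16 and stock limits:
- 1×item 1 + 2×item 2 + 2×item 3: duration 16, value 128
- 1×item 1 + 2×item 2 + 1×item 3: duration 14, value 114
Best: 128 pts.

128 pts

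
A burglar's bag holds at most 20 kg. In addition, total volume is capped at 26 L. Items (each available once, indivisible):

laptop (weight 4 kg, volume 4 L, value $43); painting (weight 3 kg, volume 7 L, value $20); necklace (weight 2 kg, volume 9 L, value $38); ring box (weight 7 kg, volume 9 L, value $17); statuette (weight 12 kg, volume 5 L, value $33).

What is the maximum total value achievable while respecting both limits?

$114

Feasible sets respecting both limits:
- laptop+necklace+statuette: weight 18, volume 18, value 114
- laptop+painting+necklace: weight 9, volume 20, value 101
- laptop+necklace+ring box: weight 13, volume 22, value 98
Best: $114.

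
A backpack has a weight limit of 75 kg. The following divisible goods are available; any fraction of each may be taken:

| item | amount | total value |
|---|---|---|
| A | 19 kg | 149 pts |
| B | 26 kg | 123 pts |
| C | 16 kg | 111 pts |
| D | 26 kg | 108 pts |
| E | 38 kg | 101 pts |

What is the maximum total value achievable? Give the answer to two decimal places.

Take in order of value per unit:
- A (149/19 per unit): all 19 → value 149, running total 149.00
- C (111/16 per unit): all 16 → value 111, running total 260.00
- B (123/26 per unit): all 26 → value 123, running total 383.00
- D (108/26 per unit): 14 of 26 → value 14×108/26 = 58.1538, running total 441.15
Total 441.15.

441.15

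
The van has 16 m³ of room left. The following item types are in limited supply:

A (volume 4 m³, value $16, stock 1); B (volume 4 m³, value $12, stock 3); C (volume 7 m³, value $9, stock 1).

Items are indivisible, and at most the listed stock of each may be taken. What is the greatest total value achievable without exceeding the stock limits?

$52

Best selections within volume 16 and stock limits:
- 1×A + 3×B: volume 16, value 52
- 1×A + 2×B: volume 12, value 40
Best: $52.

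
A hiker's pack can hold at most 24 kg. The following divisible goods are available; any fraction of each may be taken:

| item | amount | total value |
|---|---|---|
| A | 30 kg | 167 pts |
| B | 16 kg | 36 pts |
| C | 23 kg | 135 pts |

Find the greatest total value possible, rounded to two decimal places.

Take in order of value per unit:
- C (135/23 per unit): all 23 → value 135, running total 135.00
- A (167/30 per unit): 1 of 30 → value 1×167/30 = 5.5667, running total 140.57
Total 140.57.

140.57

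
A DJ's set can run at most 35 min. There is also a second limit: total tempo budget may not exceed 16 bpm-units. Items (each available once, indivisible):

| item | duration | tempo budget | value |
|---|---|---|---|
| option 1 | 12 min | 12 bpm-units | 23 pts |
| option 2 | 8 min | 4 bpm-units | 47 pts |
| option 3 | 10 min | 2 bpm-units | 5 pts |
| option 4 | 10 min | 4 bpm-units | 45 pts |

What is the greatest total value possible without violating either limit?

Feasible sets respecting both limits:
- option 2+option 3+option 4: duration 28, tempo budget 10, value 97
- option 2+option 4: duration 18, tempo budget 8, value 92
- option 1+option 2: duration 20, tempo budget 16, value 70
- option 1+option 4: duration 22, tempo budget 16, value 68
Best: 97 pts.

97 pts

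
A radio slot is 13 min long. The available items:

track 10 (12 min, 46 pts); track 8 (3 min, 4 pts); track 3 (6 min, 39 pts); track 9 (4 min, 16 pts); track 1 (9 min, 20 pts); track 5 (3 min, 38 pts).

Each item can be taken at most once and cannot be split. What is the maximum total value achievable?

This is a 0/1 knapsack; check combinations near the capacity.
- track 3+track 9+track 5: duration 6+4+3=13, value 39+16+38=93
- track 8+track 3+track 5: duration 3+6+3=12, value 4+39+38=81
- track 3+track 5: duration 6+3=9, value 39+38=77
- track 8+track 3+track 9: duration 3+6+4=13, value 4+39+16=59
Best: 93 pts.

93 pts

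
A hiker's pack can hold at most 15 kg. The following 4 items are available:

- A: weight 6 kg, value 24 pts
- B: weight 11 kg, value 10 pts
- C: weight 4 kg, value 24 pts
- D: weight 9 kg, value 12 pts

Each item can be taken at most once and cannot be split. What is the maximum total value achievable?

This is a 0/1 knapsack; check combinations near the capacity.
- A+C: weight 6+4=10, value 24+24=48
- C+D: weight 4+9=13, value 24+12=36
- A+D: weight 6+9=15, value 24+12=36
Best: 48 pts.

48 pts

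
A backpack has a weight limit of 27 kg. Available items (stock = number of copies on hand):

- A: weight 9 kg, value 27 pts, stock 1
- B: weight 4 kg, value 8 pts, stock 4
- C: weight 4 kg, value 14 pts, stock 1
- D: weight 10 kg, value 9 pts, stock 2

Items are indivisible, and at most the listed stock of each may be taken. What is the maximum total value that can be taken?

Top feasible selections:
- 1×A + 3×B + 1×C: weight 25, value 65
- 1×A + 4×B: weight 25, value 59
Best: 65 pts.

65 pts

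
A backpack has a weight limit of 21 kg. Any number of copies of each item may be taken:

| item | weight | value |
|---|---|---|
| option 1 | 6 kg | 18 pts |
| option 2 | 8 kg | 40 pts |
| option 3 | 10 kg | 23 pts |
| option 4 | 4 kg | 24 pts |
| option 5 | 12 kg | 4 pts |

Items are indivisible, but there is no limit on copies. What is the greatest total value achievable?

120 pts

Best value-per-unit is option 4 at 24/4, and filling with it alone uses weight 5×4=20. No mix of the others beats 5×24 = 120.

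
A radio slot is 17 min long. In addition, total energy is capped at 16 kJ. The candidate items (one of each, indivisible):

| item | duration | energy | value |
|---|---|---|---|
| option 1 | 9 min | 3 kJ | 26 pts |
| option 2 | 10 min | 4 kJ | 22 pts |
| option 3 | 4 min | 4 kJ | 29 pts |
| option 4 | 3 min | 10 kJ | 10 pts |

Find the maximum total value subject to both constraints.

55 pts

Feasible sets respecting both limits:
- option 1+option 3: duration 13, energy 7, value 55
- option 2+option 3: duration 14, energy 8, value 51
- option 3+option 4: duration 7, energy 14, value 39
- option 1+option 4: duration 12, energy 13, value 36
Best: 55 pts.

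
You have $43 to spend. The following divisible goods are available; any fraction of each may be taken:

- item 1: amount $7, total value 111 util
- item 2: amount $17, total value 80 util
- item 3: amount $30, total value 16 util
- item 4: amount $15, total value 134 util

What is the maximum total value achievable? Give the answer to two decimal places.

327.13

Take in order of value per unit:
- item 1 (111/7 per unit): all 7 → value 111, running total 111.00
- item 4 (134/15 per unit): all 15 → value 134, running total 245.00
- item 2 (80/17 per unit): all 17 → value 80, running total 325.00
- item 3 (16/30 per unit): 4 of 30 → value 4×16/30 = 2.1333, running total 327.13
Total 327.13.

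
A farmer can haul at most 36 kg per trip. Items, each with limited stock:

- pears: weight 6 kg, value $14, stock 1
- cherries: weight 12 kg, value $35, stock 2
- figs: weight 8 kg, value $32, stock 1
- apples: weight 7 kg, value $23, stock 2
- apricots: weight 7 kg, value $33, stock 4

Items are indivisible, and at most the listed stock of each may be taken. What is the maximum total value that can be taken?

Best selections within weight 36 and stock limits:
- 1×figs + 4×apricots: weight 36, value 164
- 1×apples + 4×apricots: weight 35, value 155
Best: $164.

$164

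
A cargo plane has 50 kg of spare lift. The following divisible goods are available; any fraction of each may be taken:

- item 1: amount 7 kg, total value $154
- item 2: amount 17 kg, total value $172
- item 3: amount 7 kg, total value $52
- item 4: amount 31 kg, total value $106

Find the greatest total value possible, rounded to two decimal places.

442.97

Take in order of value per unit:
- item 1 (154/7 per unit): all 7 → value 154, running total 154.00
- item 2 (172/17 per unit): all 17 → value 172, running total 326.00
- item 3 (52/7 per unit): all 7 → value 52, running total 378.00
- item 4 (106/31 per unit): 19 of 31 → value 19×106/31 = 64.9677, running total 442.97
Total 442.97.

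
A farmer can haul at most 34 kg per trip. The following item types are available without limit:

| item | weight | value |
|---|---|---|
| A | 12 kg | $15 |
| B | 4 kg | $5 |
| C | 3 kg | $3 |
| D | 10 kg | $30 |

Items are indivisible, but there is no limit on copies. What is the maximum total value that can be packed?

Best value-per-unit is D at 30/10; filling with it alone gives 3×30 = 90.
Optimal mix: 1×B + 3×D → weight 34, value 95.

$95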